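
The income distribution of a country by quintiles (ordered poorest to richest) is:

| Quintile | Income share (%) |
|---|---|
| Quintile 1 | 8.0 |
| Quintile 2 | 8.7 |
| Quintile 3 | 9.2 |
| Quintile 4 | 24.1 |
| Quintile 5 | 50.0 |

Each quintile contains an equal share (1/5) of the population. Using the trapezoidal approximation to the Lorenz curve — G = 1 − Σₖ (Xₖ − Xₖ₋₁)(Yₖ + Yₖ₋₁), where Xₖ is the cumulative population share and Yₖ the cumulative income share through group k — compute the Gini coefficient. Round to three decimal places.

0.398

Cumulative income shares Yₖ: 0.0800, 0.1670, 0.2590, 0.5000, 1.0000
Σ (Xₖ−Xₖ₋₁)(Yₖ+Yₖ₋₁) = (1/5)(0.0800+0.0000) + (1/5)(0.1670+0.0800) + (1/5)(0.2590+0.1670) + (1/5)(0.5000+0.2590) + (1/5)(1.0000+0.5000)
  = 0.0160 + 0.0494 + 0.0852 + 0.1518 + 0.3000 = 0.6024
G = 1 − 0.6024 = 0.3976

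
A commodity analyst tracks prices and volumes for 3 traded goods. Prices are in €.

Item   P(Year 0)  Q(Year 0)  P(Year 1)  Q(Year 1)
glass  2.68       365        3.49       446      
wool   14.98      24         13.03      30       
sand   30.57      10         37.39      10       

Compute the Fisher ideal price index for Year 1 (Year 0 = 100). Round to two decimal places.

119.16

Laspeyres component (base-period weights):
ΣP(Year 1)Q(Year 0) = 3.49×365 + 13.03×24 + 37.39×10 = 1273.85 + 312.72 + 373.9 = 1960.47
ΣP(Year 0)Q(Year 0) = 2.68×365 + 14.98×24 + 30.57×10 = 978.2 + 359.52 + 305.7 = 1643.42
L = 1960.47 / 1643.42 × 100 = 119.2921
Paasche component (current-period weights):
ΣP(Year 1)Q(Year 1) = 3.49×446 + 13.03×30 + 37.39×10 = 1556.54 + 390.9 + 373.9 = 2321.34
ΣP(Year 0)Q(Year 1) = 2.68×446 + 14.98×30 + 30.57×10 = 1195.28 + 449.4 + 305.7 = 1950.38
P = 2321.34 / 1950.38 × 100 = 119.0199
Fisher = √(L × P) = √(119.2921 × 119.0199) = 119.1559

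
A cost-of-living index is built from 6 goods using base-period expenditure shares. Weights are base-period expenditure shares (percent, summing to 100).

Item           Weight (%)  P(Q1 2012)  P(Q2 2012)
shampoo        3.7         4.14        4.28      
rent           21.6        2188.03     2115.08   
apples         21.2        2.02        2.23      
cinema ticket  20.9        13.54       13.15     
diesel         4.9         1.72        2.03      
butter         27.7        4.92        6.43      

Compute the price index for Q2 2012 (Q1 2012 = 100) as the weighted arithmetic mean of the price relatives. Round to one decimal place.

110.4

shampoo: 3.7 × (4.28/4.14) = 3.7 × 1.033816 = 3.8251
rent: 21.6 × (2115.08/2188.03) = 21.6 × 0.966660 = 20.8798
apples: 21.2 × (2.23/2.02) = 21.2 × 1.103960 = 23.4040
cinema ticket: 20.9 × (13.15/13.54) = 20.9 × 0.971196 = 20.2980
diesel: 4.9 × (2.03/1.72) = 4.9 × 1.180233 = 5.7831
butter: 27.7 × (6.43/4.92) = 27.7 × 1.306911 = 36.2014
Index = Σ wᵢ·(p₁ᵢ/p₀ᵢ) = 3.8251 + 20.8798 + 23.4040 + 20.2980 + 5.7831 + 36.2014 = 110.3915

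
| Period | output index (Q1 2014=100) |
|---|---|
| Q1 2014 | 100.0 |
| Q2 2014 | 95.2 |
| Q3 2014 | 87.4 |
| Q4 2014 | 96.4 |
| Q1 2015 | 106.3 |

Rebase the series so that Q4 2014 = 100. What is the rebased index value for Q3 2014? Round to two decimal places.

Rebased(Q3 2014) = 87.4 / 96.4 × 100 = 90.6639

90.66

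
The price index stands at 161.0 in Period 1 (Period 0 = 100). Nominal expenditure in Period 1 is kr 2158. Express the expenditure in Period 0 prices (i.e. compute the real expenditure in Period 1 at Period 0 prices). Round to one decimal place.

1340.4

Real = Nominal ÷ (Index/100) = 2158 ÷ (161.0/100)
     = 2158 ÷ 1.610 = 1340.3727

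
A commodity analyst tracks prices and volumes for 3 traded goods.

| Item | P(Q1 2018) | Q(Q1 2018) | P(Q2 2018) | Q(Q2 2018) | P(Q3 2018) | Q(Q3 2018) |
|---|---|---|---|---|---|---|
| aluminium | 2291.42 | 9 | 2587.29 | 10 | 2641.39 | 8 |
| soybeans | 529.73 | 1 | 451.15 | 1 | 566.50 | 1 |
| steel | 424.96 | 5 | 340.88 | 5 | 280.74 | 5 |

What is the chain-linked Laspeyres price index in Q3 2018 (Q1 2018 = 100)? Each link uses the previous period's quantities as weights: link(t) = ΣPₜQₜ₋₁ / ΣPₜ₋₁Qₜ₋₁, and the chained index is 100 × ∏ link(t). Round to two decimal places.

Link Q1 2018→Q2 2018:
ΣP(Q2 2018)Q(Q1 2018) = 2587.29×9 + 451.15×1 + 340.88×5 = 23285.61 + 451.15 + 1704.4 = 25441.16
ΣP(Q1 2018)Q(Q1 2018) = 2291.42×9 + 529.73×1 + 424.96×5 = 20622.78 + 529.73 + 2124.8 = 23277.31
link = 25441.16/23277.31 = 1.092960
Link Q2 2018→Q3 2018:
ΣP(Q3 2018)Q(Q2 2018) = 2641.39×10 + 566.50×1 + 280.74×5 = 26413.9 + 566.5 + 1403.7 = 28384.1
ΣP(Q2 2018)Q(Q2 2018) = 2587.29×10 + 451.15×1 + 340.88×5 = 25872.9 + 451.15 + 1704.4 = 28028.45
link = 28384.1/28028.45 = 1.012689
Chained index = 100 × 1.092960 × 1.012689 = 110.6828

110.68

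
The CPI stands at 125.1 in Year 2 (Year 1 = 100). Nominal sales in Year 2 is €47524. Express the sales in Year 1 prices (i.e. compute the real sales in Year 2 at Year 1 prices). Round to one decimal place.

37988.8

Real = Nominal ÷ (Index/100) = 47524 ÷ (125.1/100)
     = 47524 ÷ 1.251 = 37988.8090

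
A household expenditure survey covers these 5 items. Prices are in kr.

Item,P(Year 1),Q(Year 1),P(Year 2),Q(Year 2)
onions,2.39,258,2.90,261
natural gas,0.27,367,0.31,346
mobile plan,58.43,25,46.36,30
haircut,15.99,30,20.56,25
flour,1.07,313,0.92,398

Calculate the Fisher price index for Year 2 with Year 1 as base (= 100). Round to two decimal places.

96.46

Laspeyres component (base-period weights):
ΣP(Year 2)Q(Year 1) = 2.90×258 + 0.31×367 + 46.36×25 + 20.56×30 + 0.92×313 = 748.2 + 113.77 + 1159 + 616.8 + 287.96 = 2925.73
ΣP(Year 1)Q(Year 1) = 2.39×258 + 0.27×367 + 58.43×25 + 15.99×30 + 1.07×313 = 616.62 + 99.09 + 1460.75 + 479.7 + 334.91 = 2991.07
L = 2925.73 / 2991.07 × 100 = 97.8155
Paasche component (current-period weights):
ΣP(Year 2)Q(Year 2) = 2.90×261 + 0.31×346 + 46.36×30 + 20.56×25 + 0.92×398 = 756.9 + 107.26 + 1390.8 + 514 + 366.16 = 3135.12
ΣP(Year 1)Q(Year 2) = 2.39×261 + 0.27×346 + 58.43×30 + 15.99×25 + 1.07×398 = 623.79 + 93.42 + 1752.9 + 399.75 + 425.86 = 3295.72
P = 3135.12 / 3295.72 × 100 = 95.1270
Fisher = √(L × P) = √(97.8155 × 95.1270) = 96.4619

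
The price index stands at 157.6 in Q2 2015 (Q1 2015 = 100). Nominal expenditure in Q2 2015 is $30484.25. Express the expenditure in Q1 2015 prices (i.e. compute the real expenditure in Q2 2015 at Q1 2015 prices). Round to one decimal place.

19342.8

Real = Nominal ÷ (Index/100) = 30484.25 ÷ (157.6/100)
     = 30484.25 ÷ 1.576 = 19342.7982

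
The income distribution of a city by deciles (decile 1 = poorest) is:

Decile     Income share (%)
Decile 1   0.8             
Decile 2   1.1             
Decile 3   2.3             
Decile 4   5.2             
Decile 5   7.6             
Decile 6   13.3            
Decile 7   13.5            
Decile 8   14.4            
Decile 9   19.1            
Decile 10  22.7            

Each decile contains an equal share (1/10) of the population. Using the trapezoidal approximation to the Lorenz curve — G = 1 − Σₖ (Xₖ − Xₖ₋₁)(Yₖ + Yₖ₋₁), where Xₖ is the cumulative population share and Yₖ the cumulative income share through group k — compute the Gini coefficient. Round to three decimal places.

0.414

Cumulative income shares Yₖ: 0.0080, 0.0190, 0.0420, 0.0940, 0.1700, 0.3030, 0.4380, 0.5820, 0.7730, 1.0000
Σ (Xₖ−Xₖ₋₁)(Yₖ+Yₖ₋₁) = (1/10)(0.0080+0.0000) + (1/10)(0.0190+0.0080) + (1/10)(0.0420+0.0190) + (1/10)(0.0940+0.0420) + (1/10)(0.1700+0.0940) + (1/10)(0.3030+0.1700) + (1/10)(0.4380+0.3030) + (1/10)(0.5820+0.4380) + (1/10)(0.7730+0.5820) + (1/10)(1.0000+0.7730)
  = 0.0008 + 0.0027 + 0.0061 + 0.0136 + 0.0264 + 0.0473 + 0.0741 + 0.1020 + 0.1355 + 0.1773 = 0.5858
G = 1 − 0.5858 = 0.4142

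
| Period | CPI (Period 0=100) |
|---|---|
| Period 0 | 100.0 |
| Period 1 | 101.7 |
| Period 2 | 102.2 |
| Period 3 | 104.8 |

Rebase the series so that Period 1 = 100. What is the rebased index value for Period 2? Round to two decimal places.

100.49

Rebased(Period 2) = 102.2 / 101.7 × 100 = 100.4916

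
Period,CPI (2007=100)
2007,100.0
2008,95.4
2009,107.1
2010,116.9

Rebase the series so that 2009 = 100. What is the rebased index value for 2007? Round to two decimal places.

Rebased(2007) = 100.0 / 107.1 × 100 = 93.3707

93.37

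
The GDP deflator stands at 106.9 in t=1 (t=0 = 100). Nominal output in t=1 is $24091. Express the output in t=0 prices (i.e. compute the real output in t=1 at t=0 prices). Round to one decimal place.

22536.0

Real = Nominal ÷ (Index/100) = 24091 ÷ (106.9/100)
     = 24091 ÷ 1.069 = 22536.0150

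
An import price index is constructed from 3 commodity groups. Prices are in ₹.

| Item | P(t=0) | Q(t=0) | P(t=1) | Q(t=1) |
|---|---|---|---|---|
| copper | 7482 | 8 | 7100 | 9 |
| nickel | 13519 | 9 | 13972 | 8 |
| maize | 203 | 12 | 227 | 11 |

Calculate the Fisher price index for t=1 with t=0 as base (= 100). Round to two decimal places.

100.48

Laspeyres component (base-period weights):
ΣP(t=1)Q(t=0) = 7100×8 + 13972×9 + 227×12 = 56800 + 125748 + 2724 = 185272
ΣP(t=0)Q(t=0) = 7482×8 + 13519×9 + 203×12 = 59856 + 121671 + 2436 = 183963
L = 185272 / 183963 × 100 = 100.7116
Paasche component (current-period weights):
ΣP(t=1)Q(t=1) = 7100×9 + 13972×8 + 227×11 = 63900 + 111776 + 2497 = 178173
ΣP(t=0)Q(t=1) = 7482×9 + 13519×8 + 203×11 = 67338 + 108152 + 2233 = 177723
P = 178173 / 177723 × 100 = 100.2532
Fisher = √(L × P) = √(100.7116 × 100.2532) = 100.4821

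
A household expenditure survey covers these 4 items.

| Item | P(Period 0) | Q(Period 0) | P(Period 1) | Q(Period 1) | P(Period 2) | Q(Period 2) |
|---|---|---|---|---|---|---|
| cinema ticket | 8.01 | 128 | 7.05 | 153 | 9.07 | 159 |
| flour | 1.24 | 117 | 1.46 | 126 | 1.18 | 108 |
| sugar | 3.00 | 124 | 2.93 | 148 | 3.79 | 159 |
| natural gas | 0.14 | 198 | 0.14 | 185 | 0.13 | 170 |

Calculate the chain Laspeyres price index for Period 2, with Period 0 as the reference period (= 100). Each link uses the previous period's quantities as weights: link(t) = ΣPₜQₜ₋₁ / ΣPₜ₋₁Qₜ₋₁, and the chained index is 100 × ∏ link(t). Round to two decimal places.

114.88

Link Period 0→Period 1:
ΣP(Period 1)Q(Period 0) = 7.05×128 + 1.46×117 + 2.93×124 + 0.14×198 = 902.4 + 170.82 + 363.32 + 27.72 = 1464.26
ΣP(Period 0)Q(Period 0) = 8.01×128 + 1.24×117 + 3.00×124 + 0.14×198 = 1025.28 + 145.08 + 372 + 27.72 = 1570.08
link = 1464.26/1570.08 = 0.932602
Link Period 1→Period 2:
ΣP(Period 2)Q(Period 1) = 9.07×153 + 1.18×126 + 3.79×148 + 0.13×185 = 1387.71 + 148.68 + 560.92 + 24.05 = 2121.36
ΣP(Period 1)Q(Period 1) = 7.05×153 + 1.46×126 + 2.93×148 + 0.14×185 = 1078.65 + 183.96 + 433.64 + 25.9 = 1722.15
link = 2121.36/1722.15 = 1.231809
Chained index = 100 × 0.932602 × 1.231809 = 114.8788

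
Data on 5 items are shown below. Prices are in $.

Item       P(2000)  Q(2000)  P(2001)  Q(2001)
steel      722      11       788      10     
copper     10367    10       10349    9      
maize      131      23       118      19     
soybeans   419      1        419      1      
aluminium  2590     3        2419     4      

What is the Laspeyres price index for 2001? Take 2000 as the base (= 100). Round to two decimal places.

Laspeyres price index uses base-period quantities as weights.
ΣP(2001)·Q(2000) = 788×11 + 10349×10 + 118×23 + 419×1 + 2419×3 = 8668 + 103490 + 2714 + 419 + 7257 = 122548
ΣP(2000)·Q(2000) = 722×11 + 10367×10 + 131×23 + 419×1 + 2590×3 = 7942 + 103670 + 3013 + 419 + 7770 = 122814
Index = 122548 / 122814 × 100 = 99.7834

99.78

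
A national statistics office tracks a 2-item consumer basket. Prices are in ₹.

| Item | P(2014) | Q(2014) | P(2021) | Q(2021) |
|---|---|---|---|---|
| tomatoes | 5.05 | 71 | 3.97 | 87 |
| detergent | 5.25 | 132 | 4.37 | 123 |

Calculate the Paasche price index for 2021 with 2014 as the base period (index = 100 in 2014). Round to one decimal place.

81.4

Paasche price index uses current-period quantities as weights.
ΣP(2021)·Q(2021) = 3.97×87 + 4.37×123 = 345.39 + 537.51 = 882.9
ΣP(2014)·Q(2021) = 5.05×87 + 5.25×123 = 439.35 + 645.75 = 1085.1
Index = 882.9 / 1085.1 × 100 = 81.3658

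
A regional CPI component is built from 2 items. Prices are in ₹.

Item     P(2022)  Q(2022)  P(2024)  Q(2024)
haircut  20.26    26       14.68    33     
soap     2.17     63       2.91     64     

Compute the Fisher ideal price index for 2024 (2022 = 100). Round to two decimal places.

Laspeyres component (base-period weights):
ΣP(2024)Q(2022) = 14.68×26 + 2.91×63 = 381.68 + 183.33 = 565.01
ΣP(2022)Q(2022) = 20.26×26 + 2.17×63 = 526.76 + 136.71 = 663.47
L = 565.01 / 663.47 × 100 = 85.1598
Paasche component (current-period weights):
ΣP(2024)Q(2024) = 14.68×33 + 2.91×64 = 484.44 + 186.24 = 670.68
ΣP(2022)Q(2024) = 20.26×33 + 2.17×64 = 668.58 + 138.88 = 807.46
P = 670.68 / 807.46 × 100 = 83.0605
Fisher = √(L × P) = √(85.1598 × 83.0605) = 84.1036

84.10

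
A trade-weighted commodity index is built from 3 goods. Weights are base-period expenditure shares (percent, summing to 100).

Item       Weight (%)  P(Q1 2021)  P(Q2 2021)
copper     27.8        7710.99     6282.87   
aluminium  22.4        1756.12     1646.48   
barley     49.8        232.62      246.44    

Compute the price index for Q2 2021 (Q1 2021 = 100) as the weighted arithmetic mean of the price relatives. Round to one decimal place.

96.4

copper: 27.8 × (6282.87/7710.99) = 27.8 × 0.814794 = 22.6513
aluminium: 22.4 × (1646.48/1756.12) = 22.4 × 0.937567 = 21.0015
barley: 49.8 × (246.44/232.62) = 49.8 × 1.059410 = 52.7586
Index = Σ wᵢ·(p₁ᵢ/p₀ᵢ) = 22.6513 + 21.0015 + 52.7586 = 96.4114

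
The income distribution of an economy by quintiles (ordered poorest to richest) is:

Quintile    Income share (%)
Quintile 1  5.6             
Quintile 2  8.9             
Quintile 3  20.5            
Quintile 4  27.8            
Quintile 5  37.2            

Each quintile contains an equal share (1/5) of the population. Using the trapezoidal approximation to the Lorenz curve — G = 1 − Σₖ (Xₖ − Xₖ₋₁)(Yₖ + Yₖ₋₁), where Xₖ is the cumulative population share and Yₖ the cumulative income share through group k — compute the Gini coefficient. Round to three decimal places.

Cumulative income shares Yₖ: 0.0560, 0.1450, 0.3500, 0.6280, 1.0000
Σ (Xₖ−Xₖ₋₁)(Yₖ+Yₖ₋₁) = (1/5)(0.0560+0.0000) + (1/5)(0.1450+0.0560) + (1/5)(0.3500+0.1450) + (1/5)(0.6280+0.3500) + (1/5)(1.0000+0.6280)
  = 0.0112 + 0.0402 + 0.0990 + 0.1956 + 0.3256 = 0.6716
G = 1 − 0.6716 = 0.3284

0.328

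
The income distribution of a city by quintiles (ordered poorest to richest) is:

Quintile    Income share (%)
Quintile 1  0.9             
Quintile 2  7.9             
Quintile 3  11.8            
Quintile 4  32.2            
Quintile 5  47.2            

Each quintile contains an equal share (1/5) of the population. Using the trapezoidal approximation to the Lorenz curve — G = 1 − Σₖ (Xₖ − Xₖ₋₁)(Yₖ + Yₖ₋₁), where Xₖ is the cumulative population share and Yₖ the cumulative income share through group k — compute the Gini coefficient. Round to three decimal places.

Cumulative income shares Yₖ: 0.0090, 0.0880, 0.2060, 0.5280, 1.0000
Σ (Xₖ−Xₖ₋₁)(Yₖ+Yₖ₋₁) = (1/5)(0.0090+0.0000) + (1/5)(0.0880+0.0090) + (1/5)(0.2060+0.0880) + (1/5)(0.5280+0.2060) + (1/5)(1.0000+0.5280)
  = 0.0018 + 0.0194 + 0.0588 + 0.1468 + 0.3056 = 0.5324
G = 1 − 0.5324 = 0.4676

0.468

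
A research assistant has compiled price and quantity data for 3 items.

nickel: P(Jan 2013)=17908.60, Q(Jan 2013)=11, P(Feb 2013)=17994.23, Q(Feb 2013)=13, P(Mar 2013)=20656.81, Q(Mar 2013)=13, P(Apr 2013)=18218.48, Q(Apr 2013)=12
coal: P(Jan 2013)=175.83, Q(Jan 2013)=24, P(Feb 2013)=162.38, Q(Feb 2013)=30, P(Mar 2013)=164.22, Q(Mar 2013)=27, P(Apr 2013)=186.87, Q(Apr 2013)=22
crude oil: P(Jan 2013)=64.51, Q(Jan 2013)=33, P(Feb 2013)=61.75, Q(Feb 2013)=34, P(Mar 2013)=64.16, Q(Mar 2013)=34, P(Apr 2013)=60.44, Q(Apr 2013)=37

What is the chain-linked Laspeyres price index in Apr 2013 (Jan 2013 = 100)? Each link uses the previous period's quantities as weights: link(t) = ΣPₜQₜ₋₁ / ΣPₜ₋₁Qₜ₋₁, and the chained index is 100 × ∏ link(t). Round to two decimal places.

101.71

Link Jan 2013→Feb 2013:
ΣP(Feb 2013)Q(Jan 2013) = 17994.23×11 + 162.38×24 + 61.75×33 = 197936.53 + 3897.12 + 2037.75 = 203871.4
ΣP(Jan 2013)Q(Jan 2013) = 17908.60×11 + 175.83×24 + 64.51×33 = 196994.6 + 4219.92 + 2128.83 = 203343.35
link = 203871.4/203343.35 = 1.002597
Link Feb 2013→Mar 2013:
ΣP(Mar 2013)Q(Feb 2013) = 20656.81×13 + 164.22×30 + 64.16×34 = 268538.53 + 4926.6 + 2181.44 = 275646.57
ΣP(Feb 2013)Q(Feb 2013) = 17994.23×13 + 162.38×30 + 61.75×34 = 233924.99 + 4871.4 + 2099.5 = 240895.89
link = 275646.57/240895.89 = 1.144256
Link Mar 2013→Apr 2013:
ΣP(Apr 2013)Q(Mar 2013) = 18218.48×13 + 186.87×27 + 60.44×34 = 236840.24 + 5045.49 + 2054.96 = 243940.69
ΣP(Mar 2013)Q(Mar 2013) = 20656.81×13 + 164.22×27 + 64.16×34 = 268538.53 + 4433.94 + 2181.44 = 275153.91
link = 243940.69/275153.91 = 0.886561
Chained index = 100 × 1.002597 × 1.144256 × 0.886561 = 101.7087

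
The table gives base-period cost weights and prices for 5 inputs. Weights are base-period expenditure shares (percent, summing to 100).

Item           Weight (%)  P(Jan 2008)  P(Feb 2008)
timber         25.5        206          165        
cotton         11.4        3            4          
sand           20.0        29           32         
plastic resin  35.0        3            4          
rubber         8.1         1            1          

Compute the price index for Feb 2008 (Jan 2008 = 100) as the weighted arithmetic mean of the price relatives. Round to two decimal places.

112.46

timber: 25.5 × (165/206) = 25.5 × 0.800971 = 20.4248
cotton: 11.4 × (4/3) = 11.4 × 1.333333 = 15.2000
sand: 20.0 × (32/29) = 20.0 × 1.103448 = 22.0690
plastic resin: 35.0 × (4/3) = 35.0 × 1.333333 = 46.6667
rubber: 8.1 × (1/1) = 8.1 × 1.000000 = 8.1000
Index = Σ wᵢ·(p₁ᵢ/p₀ᵢ) = 20.4248 + 15.2000 + 22.0690 + 46.6667 + 8.1000 = 112.4604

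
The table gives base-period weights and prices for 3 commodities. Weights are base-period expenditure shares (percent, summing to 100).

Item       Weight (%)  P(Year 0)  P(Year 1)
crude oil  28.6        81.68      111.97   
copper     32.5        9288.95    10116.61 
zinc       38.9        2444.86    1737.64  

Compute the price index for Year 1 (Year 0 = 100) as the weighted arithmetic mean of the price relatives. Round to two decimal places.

crude oil: 28.6 × (111.97/81.68) = 28.6 × 1.370837 = 39.2060
copper: 32.5 × (10116.61/9288.95) = 32.5 × 1.089102 = 35.3958
zinc: 38.9 × (1737.64/2444.86) = 38.9 × 0.710732 = 27.6475
Index = Σ wᵢ·(p₁ᵢ/p₀ᵢ) = 39.2060 + 35.3958 + 27.6475 = 102.2492

102.25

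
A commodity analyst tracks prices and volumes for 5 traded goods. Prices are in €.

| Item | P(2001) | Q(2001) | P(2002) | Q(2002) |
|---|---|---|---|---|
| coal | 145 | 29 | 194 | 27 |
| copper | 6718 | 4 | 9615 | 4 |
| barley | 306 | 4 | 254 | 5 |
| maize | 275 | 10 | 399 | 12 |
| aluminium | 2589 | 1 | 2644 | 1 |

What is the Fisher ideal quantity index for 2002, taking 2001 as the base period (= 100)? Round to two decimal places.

Laspeyres component (base-period weights):
ΣP(2001)Q(2002) = 145×27 + 6718×4 + 306×5 + 275×12 + 2589×1 = 3915 + 26872 + 1530 + 3300 + 2589 = 38206
ΣP(2001)Q(2001) = 145×29 + 6718×4 + 306×4 + 275×10 + 2589×1 = 4205 + 26872 + 1224 + 2750 + 2589 = 37640
L = 38206 / 37640 × 100 = 101.5037
Paasche component (current-period weights):
ΣP(2002)Q(2002) = 194×27 + 9615×4 + 254×5 + 399×12 + 2644×1 = 5238 + 38460 + 1270 + 4788 + 2644 = 52400
ΣP(2002)Q(2001) = 194×29 + 9615×4 + 254×4 + 399×10 + 2644×1 = 5626 + 38460 + 1016 + 3990 + 2644 = 51736
P = 52400 / 51736 × 100 = 101.2834
Fisher = √(L × P) = √(101.5037 × 101.2834) = 101.3935

101.39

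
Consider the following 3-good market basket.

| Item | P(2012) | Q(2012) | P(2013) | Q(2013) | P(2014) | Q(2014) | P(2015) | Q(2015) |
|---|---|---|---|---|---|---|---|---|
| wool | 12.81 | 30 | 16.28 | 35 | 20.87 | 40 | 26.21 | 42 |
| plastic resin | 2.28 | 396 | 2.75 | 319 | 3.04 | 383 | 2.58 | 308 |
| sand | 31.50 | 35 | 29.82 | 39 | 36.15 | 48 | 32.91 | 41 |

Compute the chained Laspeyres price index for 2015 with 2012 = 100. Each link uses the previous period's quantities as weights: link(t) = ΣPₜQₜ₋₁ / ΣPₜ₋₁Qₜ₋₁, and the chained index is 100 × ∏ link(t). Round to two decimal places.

Link 2012→2013:
ΣP(2013)Q(2012) = 16.28×30 + 2.75×396 + 29.82×35 = 488.4 + 1089 + 1043.7 = 2621.1
ΣP(2012)Q(2012) = 12.81×30 + 2.28×396 + 31.50×35 = 384.3 + 902.88 + 1102.5 = 2389.68
link = 2621.1/2389.68 = 1.096841
Link 2013→2014:
ΣP(2014)Q(2013) = 20.87×35 + 3.04×319 + 36.15×39 = 730.45 + 969.76 + 1409.85 = 3110.06
ΣP(2013)Q(2013) = 16.28×35 + 2.75×319 + 29.82×39 = 569.8 + 877.25 + 1162.98 = 2610.03
link = 3110.06/2610.03 = 1.191580
Link 2014→2015:
ΣP(2015)Q(2014) = 26.21×40 + 2.58×383 + 32.91×48 = 1048.4 + 988.14 + 1579.68 = 3616.22
ΣP(2014)Q(2014) = 20.87×40 + 3.04×383 + 36.15×48 = 834.8 + 1164.32 + 1735.2 = 3734.32
link = 3616.22/3734.32 = 0.968374
Chained index = 100 × 1.096841 × 1.191580 × 0.968374 = 126.5641

126.56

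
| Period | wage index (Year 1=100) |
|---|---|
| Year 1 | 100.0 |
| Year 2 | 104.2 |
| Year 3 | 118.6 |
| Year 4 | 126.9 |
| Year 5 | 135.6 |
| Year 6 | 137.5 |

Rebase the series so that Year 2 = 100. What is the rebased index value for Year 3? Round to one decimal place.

113.8

Rebased(Year 3) = 118.6 / 104.2 × 100 = 113.8196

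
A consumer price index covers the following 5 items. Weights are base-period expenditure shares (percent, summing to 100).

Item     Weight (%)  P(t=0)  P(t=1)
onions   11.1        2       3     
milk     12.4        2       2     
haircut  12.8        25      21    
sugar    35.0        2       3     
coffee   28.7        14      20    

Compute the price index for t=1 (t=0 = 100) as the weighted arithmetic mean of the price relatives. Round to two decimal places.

133.30

onions: 11.1 × (3/2) = 11.1 × 1.500000 = 16.6500
milk: 12.4 × (2/2) = 12.4 × 1.000000 = 12.4000
haircut: 12.8 × (21/25) = 12.8 × 0.840000 = 10.7520
sugar: 35.0 × (3/2) = 35.0 × 1.500000 = 52.5000
coffee: 28.7 × (20/14) = 28.7 × 1.428571 = 41.0000
Index = Σ wᵢ·(p₁ᵢ/p₀ᵢ) = 16.6500 + 12.4000 + 10.7520 + 52.5000 + 41.0000 = 133.3020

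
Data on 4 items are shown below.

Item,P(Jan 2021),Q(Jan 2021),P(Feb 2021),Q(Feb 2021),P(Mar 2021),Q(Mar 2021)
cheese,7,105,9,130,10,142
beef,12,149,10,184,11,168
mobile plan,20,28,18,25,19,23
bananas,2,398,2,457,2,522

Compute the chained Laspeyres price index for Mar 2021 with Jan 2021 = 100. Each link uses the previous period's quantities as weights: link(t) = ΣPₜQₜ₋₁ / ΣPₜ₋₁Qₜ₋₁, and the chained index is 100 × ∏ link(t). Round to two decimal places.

103.75

Link Jan 2021→Feb 2021:
ΣP(Feb 2021)Q(Jan 2021) = 9×105 + 10×149 + 18×28 + 2×398 = 945 + 1490 + 504 + 796 = 3735
ΣP(Jan 2021)Q(Jan 2021) = 7×105 + 12×149 + 20×28 + 2×398 = 735 + 1788 + 560 + 796 = 3879
link = 3735/3879 = 0.962877
Link Feb 2021→Mar 2021:
ΣP(Mar 2021)Q(Feb 2021) = 10×130 + 11×184 + 19×25 + 2×457 = 1300 + 2024 + 475 + 914 = 4713
ΣP(Feb 2021)Q(Feb 2021) = 9×130 + 10×184 + 18×25 + 2×457 = 1170 + 1840 + 450 + 914 = 4374
link = 4713/4374 = 1.077503
Chained index = 100 × 0.962877 × 1.077503 = 103.7503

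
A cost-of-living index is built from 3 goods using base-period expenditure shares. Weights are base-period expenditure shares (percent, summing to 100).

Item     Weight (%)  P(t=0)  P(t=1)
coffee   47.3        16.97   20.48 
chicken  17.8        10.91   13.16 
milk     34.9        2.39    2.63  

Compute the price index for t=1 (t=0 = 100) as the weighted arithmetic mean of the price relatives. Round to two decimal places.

coffee: 47.3 × (20.48/16.97) = 47.3 × 1.206836 = 57.0833
chicken: 17.8 × (13.16/10.91) = 17.8 × 1.206233 = 21.4709
milk: 34.9 × (2.63/2.39) = 34.9 × 1.100418 = 38.4046
Index = Σ wᵢ·(p₁ᵢ/p₀ᵢ) = 57.0833 + 21.4709 + 38.4046 = 116.9589

116.96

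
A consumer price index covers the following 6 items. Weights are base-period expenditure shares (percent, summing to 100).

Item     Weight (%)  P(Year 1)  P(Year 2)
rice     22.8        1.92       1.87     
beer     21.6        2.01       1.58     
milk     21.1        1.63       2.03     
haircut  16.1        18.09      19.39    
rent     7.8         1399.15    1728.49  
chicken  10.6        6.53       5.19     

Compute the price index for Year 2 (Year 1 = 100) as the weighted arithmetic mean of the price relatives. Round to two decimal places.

rice: 22.8 × (1.87/1.92) = 22.8 × 0.973958 = 22.2063
beer: 21.6 × (1.58/2.01) = 21.6 × 0.786070 = 16.9791
milk: 21.1 × (2.03/1.63) = 21.1 × 1.245399 = 26.2779
haircut: 16.1 × (19.39/18.09) = 16.1 × 1.071863 = 17.2570
rent: 7.8 × (1728.49/1399.15) = 7.8 × 1.235386 = 9.6360
chicken: 10.6 × (5.19/6.53) = 10.6 × 0.794793 = 8.4248
Index = Σ wᵢ·(p₁ᵢ/p₀ᵢ) = 22.2063 + 16.9791 + 26.2779 + 17.2570 + 9.6360 + 8.4248 = 100.7811

100.78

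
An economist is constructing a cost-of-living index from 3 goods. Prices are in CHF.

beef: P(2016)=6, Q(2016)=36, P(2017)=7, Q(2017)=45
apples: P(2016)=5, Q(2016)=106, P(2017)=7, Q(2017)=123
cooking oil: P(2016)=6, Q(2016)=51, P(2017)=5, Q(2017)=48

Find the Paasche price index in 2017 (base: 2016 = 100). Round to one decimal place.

Paasche price index uses current-period quantities as weights.
ΣP(2017)·Q(2017) = 7×45 + 7×123 + 5×48 = 315 + 861 + 240 = 1416
ΣP(2016)·Q(2017) = 6×45 + 5×123 + 6×48 = 270 + 615 + 288 = 1173
Index = 1416 / 1173 × 100 = 120.7161

120.7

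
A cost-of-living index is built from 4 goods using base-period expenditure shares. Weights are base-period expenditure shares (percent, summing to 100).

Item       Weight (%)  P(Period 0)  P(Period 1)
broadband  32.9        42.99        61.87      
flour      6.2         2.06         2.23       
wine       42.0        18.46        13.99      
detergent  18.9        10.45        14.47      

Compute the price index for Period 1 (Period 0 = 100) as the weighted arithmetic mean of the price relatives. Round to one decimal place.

112.1

broadband: 32.9 × (61.87/42.99) = 32.9 × 1.439172 = 47.3488
flour: 6.2 × (2.23/2.06) = 6.2 × 1.082524 = 6.7117
wine: 42.0 × (13.99/18.46) = 42.0 × 0.757855 = 31.8299
detergent: 18.9 × (14.47/10.45) = 18.9 × 1.384689 = 26.1706
Index = Σ wᵢ·(p₁ᵢ/p₀ᵢ) = 47.3488 + 6.7117 + 31.8299 + 26.1706 = 112.0609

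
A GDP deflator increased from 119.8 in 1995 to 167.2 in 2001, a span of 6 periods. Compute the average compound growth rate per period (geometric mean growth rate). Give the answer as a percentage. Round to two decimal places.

Growth factor = (167.2/119.8)^(1/6) = (1.395659)^(1/6) = 1.057134
Growth rate = 1.057134 − 1 = 0.057134 = 5.7134%

5.71%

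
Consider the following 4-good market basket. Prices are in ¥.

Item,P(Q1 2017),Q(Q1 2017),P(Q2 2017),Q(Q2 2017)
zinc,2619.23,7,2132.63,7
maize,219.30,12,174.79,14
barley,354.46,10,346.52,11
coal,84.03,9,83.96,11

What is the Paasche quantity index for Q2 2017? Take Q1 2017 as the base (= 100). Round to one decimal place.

104.1

Paasche quantity index uses current-period prices as weights.
ΣP(Q2 2017)·Q(Q2 2017) = 2132.63×7 + 174.79×14 + 346.52×11 + 83.96×11 = 14928.41 + 2447.06 + 3811.72 + 923.56 = 22110.75
ΣP(Q2 2017)·Q(Q1 2017) = 2132.63×7 + 174.79×12 + 346.52×10 + 83.96×9 = 14928.41 + 2097.48 + 3465.2 + 755.64 = 21246.73
Index = 22110.75 / 21246.73 × 100 = 104.0666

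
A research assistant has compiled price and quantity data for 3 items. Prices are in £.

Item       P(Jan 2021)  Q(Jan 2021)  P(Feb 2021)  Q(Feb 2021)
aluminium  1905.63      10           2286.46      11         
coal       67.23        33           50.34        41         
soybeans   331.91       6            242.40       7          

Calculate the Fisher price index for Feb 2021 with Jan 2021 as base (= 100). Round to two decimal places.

Laspeyres component (base-period weights):
ΣP(Feb 2021)Q(Jan 2021) = 2286.46×10 + 50.34×33 + 242.40×6 = 22864.6 + 1661.22 + 1454.4 = 25980.22
ΣP(Jan 2021)Q(Jan 2021) = 1905.63×10 + 67.23×33 + 331.91×6 = 19056.3 + 2218.59 + 1991.46 = 23266.35
L = 25980.22 / 23266.35 × 100 = 111.6644
Paasche component (current-period weights):
ΣP(Feb 2021)Q(Feb 2021) = 2286.46×11 + 50.34×41 + 242.40×7 = 25151.06 + 2063.94 + 1696.8 = 28911.8
ΣP(Jan 2021)Q(Feb 2021) = 1905.63×11 + 67.23×41 + 331.91×7 = 20961.93 + 2756.43 + 2323.37 = 26041.73
P = 28911.8 / 26041.73 × 100 = 111.0210
Fisher = √(L × P) = √(111.6644 × 111.0210) = 111.3422

111.34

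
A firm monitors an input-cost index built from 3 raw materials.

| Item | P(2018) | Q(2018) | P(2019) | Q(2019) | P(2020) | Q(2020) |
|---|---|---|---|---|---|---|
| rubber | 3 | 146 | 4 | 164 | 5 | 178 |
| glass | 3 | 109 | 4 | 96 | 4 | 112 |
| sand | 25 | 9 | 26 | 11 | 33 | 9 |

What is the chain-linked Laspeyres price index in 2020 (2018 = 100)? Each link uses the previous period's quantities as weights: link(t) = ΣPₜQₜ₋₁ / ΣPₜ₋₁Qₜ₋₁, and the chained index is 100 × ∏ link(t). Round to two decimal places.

Link 2018→2019:
ΣP(2019)Q(2018) = 4×146 + 4×109 + 26×9 = 584 + 436 + 234 = 1254
ΣP(2018)Q(2018) = 3×146 + 3×109 + 25×9 = 438 + 327 + 225 = 990
link = 1254/990 = 1.266667
Link 2019→2020:
ΣP(2020)Q(2019) = 5×164 + 4×96 + 33×11 = 820 + 384 + 363 = 1567
ΣP(2019)Q(2019) = 4×164 + 4×96 + 26×11 = 656 + 384 + 286 = 1326
link = 1567/1326 = 1.181750
Chained index = 100 × 1.266667 × 1.181750 = 149.6883

149.69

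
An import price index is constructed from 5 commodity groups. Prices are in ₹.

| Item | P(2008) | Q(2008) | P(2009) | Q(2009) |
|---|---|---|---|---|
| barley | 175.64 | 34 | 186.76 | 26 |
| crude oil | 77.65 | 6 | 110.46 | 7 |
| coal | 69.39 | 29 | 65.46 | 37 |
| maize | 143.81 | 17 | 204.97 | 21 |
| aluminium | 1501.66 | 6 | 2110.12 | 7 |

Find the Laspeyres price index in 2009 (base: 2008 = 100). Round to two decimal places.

125.88

Laspeyres price index uses base-period quantities as weights.
ΣP(2009)·Q(2008) = 186.76×34 + 110.46×6 + 65.46×29 + 204.97×17 + 2110.12×6 = 6349.84 + 662.76 + 1898.34 + 3484.49 + 12660.72 = 25056.15
ΣP(2008)·Q(2008) = 175.64×34 + 77.65×6 + 69.39×29 + 143.81×17 + 1501.66×6 = 5971.76 + 465.9 + 2012.31 + 2444.77 + 9009.96 = 19904.7
Index = 25056.15 / 19904.7 × 100 = 125.8806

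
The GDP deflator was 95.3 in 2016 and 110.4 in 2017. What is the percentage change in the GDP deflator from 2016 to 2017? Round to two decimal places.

15.84%

Change = (110.4 − 95.3) / 95.3 × 100
       = 15.1 / 95.3 × 100 = 15.8447%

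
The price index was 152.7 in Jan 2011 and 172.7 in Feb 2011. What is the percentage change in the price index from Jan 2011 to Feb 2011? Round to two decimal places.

Change = (172.7 − 152.7) / 152.7 × 100
       = 20.0 / 152.7 × 100 = 13.0976%

13.10%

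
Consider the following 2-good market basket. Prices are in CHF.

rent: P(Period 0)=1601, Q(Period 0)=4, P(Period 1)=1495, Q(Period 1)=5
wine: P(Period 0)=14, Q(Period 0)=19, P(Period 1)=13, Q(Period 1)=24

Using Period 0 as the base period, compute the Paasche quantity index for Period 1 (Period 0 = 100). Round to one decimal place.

125.1

Paasche quantity index uses current-period prices as weights.
ΣP(Period 1)·Q(Period 1) = 1495×5 + 13×24 = 7475 + 312 = 7787
ΣP(Period 1)·Q(Period 0) = 1495×4 + 13×19 = 5980 + 247 = 6227
Index = 7787 / 6227 × 100 = 125.0522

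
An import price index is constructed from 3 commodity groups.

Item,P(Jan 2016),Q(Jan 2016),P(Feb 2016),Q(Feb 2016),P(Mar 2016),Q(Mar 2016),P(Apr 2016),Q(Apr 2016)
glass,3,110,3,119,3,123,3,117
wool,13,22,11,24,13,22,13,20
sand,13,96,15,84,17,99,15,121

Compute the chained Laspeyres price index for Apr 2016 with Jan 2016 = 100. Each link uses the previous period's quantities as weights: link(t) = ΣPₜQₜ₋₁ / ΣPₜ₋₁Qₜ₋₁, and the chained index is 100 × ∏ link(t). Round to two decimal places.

Link Jan 2016→Feb 2016:
ΣP(Feb 2016)Q(Jan 2016) = 3×110 + 11×22 + 15×96 = 330 + 242 + 1440 = 2012
ΣP(Jan 2016)Q(Jan 2016) = 3×110 + 13×22 + 13×96 = 330 + 286 + 1248 = 1864
link = 2012/1864 = 1.079399
Link Feb 2016→Mar 2016:
ΣP(Mar 2016)Q(Feb 2016) = 3×119 + 13×24 + 17×84 = 357 + 312 + 1428 = 2097
ΣP(Feb 2016)Q(Feb 2016) = 3×119 + 11×24 + 15×84 = 357 + 264 + 1260 = 1881
link = 2097/1881 = 1.114833
Link Mar 2016→Apr 2016:
ΣP(Apr 2016)Q(Mar 2016) = 3×123 + 13×22 + 15×99 = 369 + 286 + 1485 = 2140
ΣP(Mar 2016)Q(Mar 2016) = 3×123 + 13×22 + 17×99 = 369 + 286 + 1683 = 2338
link = 2140/2338 = 0.915312
Chained index = 100 × 1.079399 × 1.114833 × 0.915312 = 110.1440

110.14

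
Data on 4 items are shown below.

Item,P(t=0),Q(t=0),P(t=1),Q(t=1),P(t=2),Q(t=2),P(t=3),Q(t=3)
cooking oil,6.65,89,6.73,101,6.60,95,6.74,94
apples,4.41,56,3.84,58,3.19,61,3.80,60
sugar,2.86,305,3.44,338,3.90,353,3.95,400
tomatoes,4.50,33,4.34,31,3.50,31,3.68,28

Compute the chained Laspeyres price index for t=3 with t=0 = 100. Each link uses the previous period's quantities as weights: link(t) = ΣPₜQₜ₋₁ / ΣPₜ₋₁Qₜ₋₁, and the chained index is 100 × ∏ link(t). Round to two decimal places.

115.32

Link t=0→t=1:
ΣP(t=1)Q(t=0) = 6.73×89 + 3.84×56 + 3.44×305 + 4.34×33 = 598.97 + 215.04 + 1049.2 + 143.22 = 2006.43
ΣP(t=0)Q(t=0) = 6.65×89 + 4.41×56 + 2.86×305 + 4.50×33 = 591.85 + 246.96 + 872.3 + 148.5 = 1859.61
link = 2006.43/1859.61 = 1.078952
Link t=1→t=2:
ΣP(t=2)Q(t=1) = 6.60×101 + 3.19×58 + 3.90×338 + 3.50×31 = 666.6 + 185.02 + 1318.2 + 108.5 = 2278.32
ΣP(t=1)Q(t=1) = 6.73×101 + 3.84×58 + 3.44×338 + 4.34×31 = 679.73 + 222.72 + 1162.72 + 134.54 = 2199.71
link = 2278.32/2199.71 = 1.035737
Link t=2→t=3:
ΣP(t=3)Q(t=2) = 6.74×95 + 3.80×61 + 3.95×353 + 3.68×31 = 640.3 + 231.8 + 1394.35 + 114.08 = 2380.53
ΣP(t=2)Q(t=2) = 6.60×95 + 3.19×61 + 3.90×353 + 3.50×31 = 627 + 194.59 + 1376.7 + 108.5 = 2306.79
link = 2380.53/2306.79 = 1.031966
Chained index = 100 × 1.078952 × 1.035737 × 1.031966 = 115.3233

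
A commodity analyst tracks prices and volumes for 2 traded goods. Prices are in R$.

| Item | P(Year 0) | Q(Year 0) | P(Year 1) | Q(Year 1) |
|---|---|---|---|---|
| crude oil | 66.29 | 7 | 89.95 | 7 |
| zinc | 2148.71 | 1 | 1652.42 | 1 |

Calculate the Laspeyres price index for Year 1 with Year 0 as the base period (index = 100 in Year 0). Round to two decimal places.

Laspeyres price index uses base-period quantities as weights.
ΣP(Year 1)·Q(Year 0) = 89.95×7 + 1652.42×1 = 629.65 + 1652.42 = 2282.07
ΣP(Year 0)·Q(Year 0) = 66.29×7 + 2148.71×1 = 464.03 + 2148.71 = 2612.74
Index = 2282.07 / 2612.74 × 100 = 87.3439

87.34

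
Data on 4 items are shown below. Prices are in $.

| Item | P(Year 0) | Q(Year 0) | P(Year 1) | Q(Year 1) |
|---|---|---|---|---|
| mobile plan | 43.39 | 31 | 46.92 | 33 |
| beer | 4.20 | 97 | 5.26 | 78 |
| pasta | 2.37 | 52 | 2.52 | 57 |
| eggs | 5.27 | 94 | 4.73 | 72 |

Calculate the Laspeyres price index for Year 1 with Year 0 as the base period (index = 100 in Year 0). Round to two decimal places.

107.14

Laspeyres price index uses base-period quantities as weights.
ΣP(Year 1)·Q(Year 0) = 46.92×31 + 5.26×97 + 2.52×52 + 4.73×94 = 1454.52 + 510.22 + 131.04 + 444.62 = 2540.4
ΣP(Year 0)·Q(Year 0) = 43.39×31 + 4.20×97 + 2.37×52 + 5.27×94 = 1345.09 + 407.4 + 123.24 + 495.38 = 2371.11
Index = 2540.4 / 2371.11 × 100 = 107.1397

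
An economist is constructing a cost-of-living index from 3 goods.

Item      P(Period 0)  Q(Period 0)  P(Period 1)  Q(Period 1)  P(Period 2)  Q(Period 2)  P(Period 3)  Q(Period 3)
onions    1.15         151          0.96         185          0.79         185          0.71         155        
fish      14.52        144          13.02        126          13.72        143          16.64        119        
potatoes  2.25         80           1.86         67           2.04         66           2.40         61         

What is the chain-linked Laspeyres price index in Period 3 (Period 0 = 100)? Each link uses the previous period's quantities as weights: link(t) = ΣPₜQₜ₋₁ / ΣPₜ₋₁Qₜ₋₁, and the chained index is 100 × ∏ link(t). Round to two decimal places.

109.33

Link Period 0→Period 1:
ΣP(Period 1)Q(Period 0) = 0.96×151 + 13.02×144 + 1.86×80 = 144.96 + 1874.88 + 148.8 = 2168.64
ΣP(Period 0)Q(Period 0) = 1.15×151 + 14.52×144 + 2.25×80 = 173.65 + 2090.88 + 180 = 2444.53
link = 2168.64/2444.53 = 0.887140
Link Period 1→Period 2:
ΣP(Period 2)Q(Period 1) = 0.79×185 + 13.72×126 + 2.04×67 = 146.15 + 1728.72 + 136.68 = 2011.55
ΣP(Period 1)Q(Period 1) = 0.96×185 + 13.02×126 + 1.86×67 = 177.6 + 1640.52 + 124.62 = 1942.74
link = 2011.55/1942.74 = 1.035419
Link Period 2→Period 3:
ΣP(Period 3)Q(Period 2) = 0.71×185 + 16.64×143 + 2.40×66 = 131.35 + 2379.52 + 158.4 = 2669.27
ΣP(Period 2)Q(Period 2) = 0.79×185 + 13.72×143 + 2.04×66 = 146.15 + 1961.96 + 134.64 = 2242.75
link = 2669.27/2242.75 = 1.190177
Chained index = 100 × 0.887140 × 1.035419 × 1.190177 = 109.3251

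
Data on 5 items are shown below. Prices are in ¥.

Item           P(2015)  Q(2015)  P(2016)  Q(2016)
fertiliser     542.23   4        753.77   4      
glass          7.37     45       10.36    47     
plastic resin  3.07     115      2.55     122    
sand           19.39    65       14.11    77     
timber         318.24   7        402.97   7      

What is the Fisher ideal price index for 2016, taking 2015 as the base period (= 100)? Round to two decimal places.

Laspeyres component (base-period weights):
ΣP(2016)Q(2015) = 753.77×4 + 10.36×45 + 2.55×115 + 14.11×65 + 402.97×7 = 3015.08 + 466.2 + 293.25 + 917.15 + 2820.79 = 7512.47
ΣP(2015)Q(2015) = 542.23×4 + 7.37×45 + 3.07×115 + 19.39×65 + 318.24×7 = 2168.92 + 331.65 + 353.05 + 1260.35 + 2227.68 = 6341.65
L = 7512.47 / 6341.65 × 100 = 118.4624
Paasche component (current-period weights):
ΣP(2016)Q(2016) = 753.77×4 + 10.36×47 + 2.55×122 + 14.11×77 + 402.97×7 = 3015.08 + 486.92 + 311.1 + 1086.47 + 2820.79 = 7720.36
ΣP(2015)Q(2016) = 542.23×4 + 7.37×47 + 3.07×122 + 19.39×77 + 318.24×7 = 2168.92 + 346.39 + 374.54 + 1493.03 + 2227.68 = 6610.56
P = 7720.36 / 6610.56 × 100 = 116.7883
Fisher = √(L × P) = √(118.4624 × 116.7883) = 117.6224

117.62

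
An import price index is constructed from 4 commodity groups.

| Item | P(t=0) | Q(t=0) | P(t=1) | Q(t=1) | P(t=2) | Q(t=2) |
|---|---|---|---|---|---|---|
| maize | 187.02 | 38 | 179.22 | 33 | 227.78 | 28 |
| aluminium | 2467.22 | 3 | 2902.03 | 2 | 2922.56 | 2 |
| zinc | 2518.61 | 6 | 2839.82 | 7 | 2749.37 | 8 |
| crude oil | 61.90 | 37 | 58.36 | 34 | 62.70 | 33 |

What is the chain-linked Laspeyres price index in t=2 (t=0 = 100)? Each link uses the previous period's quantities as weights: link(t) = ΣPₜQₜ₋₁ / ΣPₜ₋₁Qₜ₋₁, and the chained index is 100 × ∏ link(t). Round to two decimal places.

112.54

Link t=0→t=1:
ΣP(t=1)Q(t=0) = 179.22×38 + 2902.03×3 + 2839.82×6 + 58.36×37 = 6810.36 + 8706.09 + 17038.92 + 2159.32 = 34714.69
ΣP(t=0)Q(t=0) = 187.02×38 + 2467.22×3 + 2518.61×6 + 61.90×37 = 7106.76 + 7401.66 + 15111.66 + 2290.3 = 31910.38
link = 34714.69/31910.38 = 1.087881
Link t=1→t=2:
ΣP(t=2)Q(t=1) = 227.78×33 + 2922.56×2 + 2749.37×7 + 62.70×34 = 7516.74 + 5845.12 + 19245.59 + 2131.8 = 34739.25
ΣP(t=1)Q(t=1) = 179.22×33 + 2902.03×2 + 2839.82×7 + 58.36×34 = 5914.26 + 5804.06 + 19878.74 + 1984.24 = 33581.3
link = 34739.25/33581.3 = 1.034482
Chained index = 100 × 1.087881 × 1.034482 = 112.5393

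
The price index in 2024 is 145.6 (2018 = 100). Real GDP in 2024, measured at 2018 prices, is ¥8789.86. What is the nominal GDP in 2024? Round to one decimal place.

12798.0

Nominal = Real × (Index/100) = 8789.86 × (145.6/100)
        = 8789.86 × 1.456 = 12798.0362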